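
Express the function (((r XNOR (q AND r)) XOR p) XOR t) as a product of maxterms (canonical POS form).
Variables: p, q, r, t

ΠM(1, 2, 5, 7, 8, 11, 12, 14) = (p OR q OR r OR NOT t) AND (p OR q OR NOT r OR t) AND (p OR NOT q OR r OR NOT t) AND (p OR NOT q OR NOT r OR NOT t) AND (NOT p OR q OR r OR t) AND (NOT p OR q OR NOT r OR NOT t) AND (NOT p OR NOT q OR r OR t) AND (NOT p OR NOT q OR NOT r OR t)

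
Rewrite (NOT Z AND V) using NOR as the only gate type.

(((Z NOR Z) NOR (Z NOR Z)) NOR (V NOR V))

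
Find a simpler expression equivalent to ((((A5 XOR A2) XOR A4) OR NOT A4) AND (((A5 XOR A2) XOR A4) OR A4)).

By distribution ((E OR v) AND (E OR NOT v) = E):
= ((A5 XOR A2) XOR A4)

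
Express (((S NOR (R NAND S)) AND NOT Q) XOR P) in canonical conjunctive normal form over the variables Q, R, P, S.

(Q OR R OR P OR S) AND (Q OR R OR P OR NOT S) AND (Q OR NOT R OR P OR S) AND (Q OR NOT R OR P OR NOT S) AND (NOT Q OR R OR P OR S) AND (NOT Q OR R OR P OR NOT S) AND (NOT Q OR NOT R OR P OR S) AND (NOT Q OR NOT R OR P OR NOT S)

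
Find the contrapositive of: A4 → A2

Contrapositive: NOT A2 → NOT A4
Note: A statement and its contrapositive are logically equivalent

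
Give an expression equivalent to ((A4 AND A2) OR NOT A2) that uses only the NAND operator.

((((A4 NAND A2) NAND (A4 NAND A2)) NAND ((A4 NAND A2) NAND (A4 NAND A2))) NAND ((A2 NAND A2) NAND (A2 NAND A2)))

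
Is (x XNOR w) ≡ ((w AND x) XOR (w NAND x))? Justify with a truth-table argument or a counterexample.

No. Counterexample: with x=0, w=1, Expression 1 = 0 but Expression 2 = 1.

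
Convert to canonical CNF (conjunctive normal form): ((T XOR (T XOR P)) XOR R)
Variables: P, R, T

(P OR R OR T) AND (P OR R OR NOT T) AND (NOT P OR NOT R OR T) AND (NOT P OR NOT R OR NOT T)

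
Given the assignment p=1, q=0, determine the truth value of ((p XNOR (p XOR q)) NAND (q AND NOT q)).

Substituting: ((1 XNOR (1 XOR 0)) NAND (0 AND NOT 0))
= 1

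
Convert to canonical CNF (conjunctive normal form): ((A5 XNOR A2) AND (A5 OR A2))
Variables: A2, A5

(A2 OR A5) AND (A2 OR NOT A5) AND (NOT A2 OR A5)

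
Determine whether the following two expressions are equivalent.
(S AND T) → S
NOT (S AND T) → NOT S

No, Inverse is not equivalent to original (counterexample: T=0, S=1)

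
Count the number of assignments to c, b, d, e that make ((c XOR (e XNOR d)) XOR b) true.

Satisfying assignments: (0,0,0,0), (0,0,1,1), (0,1,0,1), (0,1,1,0), (1,0,0,1), (1,0,1,0), (1,1,0,0), (1,1,1,1)
Count: 8 out of 16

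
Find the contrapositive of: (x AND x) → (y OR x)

Contrapositive: NOT (y OR x) → NOT (x AND x)
Note: A statement and its contrapositive are logically equivalent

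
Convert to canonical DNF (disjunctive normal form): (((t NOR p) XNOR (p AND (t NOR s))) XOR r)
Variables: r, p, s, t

(NOT r AND NOT p AND NOT s AND t) OR (NOT r AND NOT p AND s AND t) OR (NOT r AND p AND NOT s AND t) OR (NOT r AND p AND s AND NOT t) OR (NOT r AND p AND s AND t) OR (r AND NOT p AND NOT s AND NOT t) OR (r AND NOT p AND s AND NOT t) OR (r AND p AND NOT s AND NOT t)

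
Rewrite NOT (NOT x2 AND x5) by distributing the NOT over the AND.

x2 OR NOT x5
De Morgan's: NOT(AND of terms) = OR of negations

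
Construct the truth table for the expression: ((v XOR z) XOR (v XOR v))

z | v | Output
--------------
0 | 0 | 0
0 | 1 | 1
1 | 0 | 1
1 | 1 | 0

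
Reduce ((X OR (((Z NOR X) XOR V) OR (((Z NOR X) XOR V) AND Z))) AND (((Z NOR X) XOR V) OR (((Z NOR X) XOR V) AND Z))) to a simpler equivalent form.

By absorption (E AND (E OR v) = E) then absorption (E OR (E AND v) = E):
= ((Z NOR X) XOR V)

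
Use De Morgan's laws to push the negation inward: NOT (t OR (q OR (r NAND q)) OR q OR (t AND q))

NOT t AND NOT (q OR (r NAND q)) AND NOT q AND NOT (t AND q)
De Morgan's: NOT(OR of terms) = AND of negations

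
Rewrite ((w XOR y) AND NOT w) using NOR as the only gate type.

((((((w NOR y) NOR (w NOR y)) NOR ((w NOR y) NOR (w NOR y))) NOR ((((w NOR w) NOR (y NOR y)) NOR ((w NOR w) NOR (y NOR y))) NOR (((w NOR w) NOR (y NOR y)) NOR ((w NOR w) NOR (y NOR y))))) NOR ((((w NOR y) NOR (w NOR y)) NOR ((w NOR y) NOR (w NOR y))) NOR ((((w NOR w) NOR (y NOR y)) NOR ((w NOR w) NOR (y NOR y))) NOR (((w NOR w) NOR (y NOR y)) NOR ((w NOR w) NOR (y NOR y)))))) NOR ((w NOR w) NOR (w NOR w)))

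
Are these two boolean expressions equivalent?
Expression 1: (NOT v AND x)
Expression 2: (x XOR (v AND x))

Yes, they are equivalent — the two output columns agree on all 4 assignments:
v | x | Expression 1 | Expression 2
-----------------------------------
0 | 0 | 0 | 0
0 | 1 | 1 | 1
1 | 0 | 0 | 0
1 | 1 | 0 | 0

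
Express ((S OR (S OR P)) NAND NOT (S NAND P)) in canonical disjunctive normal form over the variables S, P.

(NOT S AND NOT P) OR (NOT S AND P) OR (S AND NOT P)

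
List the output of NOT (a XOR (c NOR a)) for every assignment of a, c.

a | c | Output
--------------
0 | 0 | 0
0 | 1 | 1
1 | 0 | 0
1 | 1 | 0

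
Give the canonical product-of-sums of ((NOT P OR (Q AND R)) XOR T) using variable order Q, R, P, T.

ΠM(1, 2, 5, 6, 9, 10, 13, 15) = (Q OR R OR P OR NOT T) AND (Q OR R OR NOT P OR T) AND (Q OR NOT R OR P OR NOT T) AND (Q OR NOT R OR NOT P OR T) AND (NOT Q OR R OR P OR NOT T) AND (NOT Q OR R OR NOT P OR T) AND (NOT Q OR NOT R OR P OR NOT T) AND (NOT Q OR NOT R OR NOT P OR NOT T)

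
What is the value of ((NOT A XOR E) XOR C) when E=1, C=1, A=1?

Substituting: ((NOT 1 XOR 1) XOR 1)
= 0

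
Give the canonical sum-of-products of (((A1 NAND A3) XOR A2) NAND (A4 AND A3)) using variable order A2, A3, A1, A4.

Σm(0, 1, 2, 3, 4, 6, 7, 8, 9, 10, 11, 12, 13, 14) = (NOT A2 AND NOT A3 AND NOT A1 AND NOT A4) OR (NOT A2 AND NOT A3 AND NOT A1 AND A4) OR (NOT A2 AND NOT A3 AND A1 AND NOT A4) OR (NOT A2 AND NOT A3 AND A1 AND A4) OR (NOT A2 AND A3 AND NOT A1 AND NOT A4) OR (NOT A2 AND A3 AND A1 AND NOT A4) OR (NOT A2 AND A3 AND A1 AND A4) OR (A2 AND NOT A3 AND NOT A1 AND NOT A4) OR (A2 AND NOT A3 AND NOT A1 AND A4) OR (A2 AND NOT A3 AND A1 AND NOT A4) OR (A2 AND NOT A3 AND A1 AND A4) OR (A2 AND A3 AND NOT A1 AND NOT A4) OR (A2 AND A3 AND NOT A1 AND A4) OR (A2 AND A3 AND A1 AND NOT A4)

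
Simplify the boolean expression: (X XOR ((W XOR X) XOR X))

By XOR self-cancellation ((E XOR v) XOR v = E):
= (W XOR X)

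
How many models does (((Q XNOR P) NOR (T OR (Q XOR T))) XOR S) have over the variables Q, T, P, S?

Satisfying assignments: (0,0,0,1), (0,0,1,0), (0,1,0,1), (0,1,1,1), (1,0,0,1), (1,0,1,1), (1,1,0,1), (1,1,1,1)
Count: 8 out of 16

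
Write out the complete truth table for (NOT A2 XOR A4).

A2 | A4 | Output
----------------
0 | 0 | 1
0 | 1 | 0
1 | 0 | 0
1 | 1 | 1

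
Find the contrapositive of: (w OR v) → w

Contrapositive: NOT w → NOT (w OR v)
Note: A statement and its contrapositive are logically equivalent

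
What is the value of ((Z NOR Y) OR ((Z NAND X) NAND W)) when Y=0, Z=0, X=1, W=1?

Substituting: ((0 NOR 0) OR ((0 NAND 1) NAND 1))
= 1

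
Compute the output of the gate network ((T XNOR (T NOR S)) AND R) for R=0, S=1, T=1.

Substituting: ((1 XNOR (1 NOR 1)) AND 0)
= 0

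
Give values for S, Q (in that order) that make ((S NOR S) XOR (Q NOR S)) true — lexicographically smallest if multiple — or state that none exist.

S=0, Q=1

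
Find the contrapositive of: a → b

Contrapositive: NOT b → NOT a
Note: A statement and its contrapositive are logically equivalent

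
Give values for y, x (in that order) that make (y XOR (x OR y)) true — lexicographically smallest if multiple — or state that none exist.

y=0, x=1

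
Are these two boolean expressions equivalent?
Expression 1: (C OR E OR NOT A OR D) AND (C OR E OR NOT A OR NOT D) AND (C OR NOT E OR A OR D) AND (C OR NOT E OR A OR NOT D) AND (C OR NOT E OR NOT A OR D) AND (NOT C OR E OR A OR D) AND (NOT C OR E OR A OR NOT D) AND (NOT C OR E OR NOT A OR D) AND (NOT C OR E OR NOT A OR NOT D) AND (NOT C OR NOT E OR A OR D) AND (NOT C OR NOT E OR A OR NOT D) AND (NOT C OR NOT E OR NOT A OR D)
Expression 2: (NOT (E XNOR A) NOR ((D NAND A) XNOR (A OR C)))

Yes, they are equivalent — the two output columns agree on all 16 assignments:
C | E | A | D | Expression 1 | Expression 2
-------------------------------------------
0 | 0 | 0 | 0 | 1 | 1
0 | 0 | 0 | 1 | 1 | 1
0 | 0 | 1 | 0 | 0 | 0
0 | 0 | 1 | 1 | 0 | 0
0 | 1 | 0 | 0 | 0 | 0
0 | 1 | 0 | 1 | 0 | 0
0 | 1 | 1 | 0 | 0 | 0
0 | 1 | 1 | 1 | 1 | 1
1 | 0 | 0 | 0 | 0 | 0
1 | 0 | 0 | 1 | 0 | 0
1 | 0 | 1 | 0 | 0 | 0
1 | 0 | 1 | 1 | 0 | 0
1 | 1 | 0 | 0 | 0 | 0
1 | 1 | 0 | 1 | 0 | 0
1 | 1 | 1 | 0 | 0 | 0
1 | 1 | 1 | 1 | 1 | 1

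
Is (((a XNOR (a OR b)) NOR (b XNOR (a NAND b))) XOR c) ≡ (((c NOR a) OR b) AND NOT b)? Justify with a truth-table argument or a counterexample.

No. Counterexample: with c=0, b=0, a=0, Expression 1 = 0 but Expression 2 = 1.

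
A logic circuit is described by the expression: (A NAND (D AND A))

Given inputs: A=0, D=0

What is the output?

Substituting: (0 NAND (0 AND 0))
= 1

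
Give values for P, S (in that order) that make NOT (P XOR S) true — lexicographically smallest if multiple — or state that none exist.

P=0, S=0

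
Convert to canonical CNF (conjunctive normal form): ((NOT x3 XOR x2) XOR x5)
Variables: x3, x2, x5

(x3 OR x2 OR NOT x5) AND (x3 OR NOT x2 OR x5) AND (NOT x3 OR x2 OR x5) AND (NOT x3 OR NOT x2 OR NOT x5)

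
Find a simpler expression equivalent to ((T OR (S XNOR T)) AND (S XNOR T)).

By absorption (E AND (E OR v) = E):
= (S XNOR T)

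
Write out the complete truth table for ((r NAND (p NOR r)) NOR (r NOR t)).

p | t | r | Output
------------------
0 | 0 | 0 | 0
0 | 0 | 1 | 0
0 | 1 | 0 | 0
0 | 1 | 1 | 0
1 | 0 | 0 | 0
1 | 0 | 1 | 0
1 | 1 | 0 | 0
1 | 1 | 1 | 0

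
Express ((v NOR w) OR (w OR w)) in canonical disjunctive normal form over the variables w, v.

(NOT w AND NOT v) OR (w AND NOT v) OR (w AND v)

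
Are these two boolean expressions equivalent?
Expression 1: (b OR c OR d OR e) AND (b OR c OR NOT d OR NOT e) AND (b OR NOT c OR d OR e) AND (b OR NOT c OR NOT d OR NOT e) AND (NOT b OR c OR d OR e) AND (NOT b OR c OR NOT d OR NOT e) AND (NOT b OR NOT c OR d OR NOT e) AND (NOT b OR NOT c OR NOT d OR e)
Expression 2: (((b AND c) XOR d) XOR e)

Yes, they are equivalent — the two output columns agree on all 16 assignments:
b | c | d | e | Expression 1 | Expression 2
-------------------------------------------
0 | 0 | 0 | 0 | 0 | 0
0 | 0 | 0 | 1 | 1 | 1
0 | 0 | 1 | 0 | 1 | 1
0 | 0 | 1 | 1 | 0 | 0
0 | 1 | 0 | 0 | 0 | 0
0 | 1 | 0 | 1 | 1 | 1
0 | 1 | 1 | 0 | 1 | 1
0 | 1 | 1 | 1 | 0 | 0
1 | 0 | 0 | 0 | 0 | 0
1 | 0 | 0 | 1 | 1 | 1
1 | 0 | 1 | 0 | 1 | 1
1 | 0 | 1 | 1 | 0 | 0
1 | 1 | 0 | 0 | 1 | 1
1 | 1 | 0 | 1 | 0 | 0
1 | 1 | 1 | 0 | 0 | 0
1 | 1 | 1 | 1 | 1 | 1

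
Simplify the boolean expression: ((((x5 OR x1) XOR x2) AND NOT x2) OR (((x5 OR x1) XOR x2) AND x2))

By distribution ((E AND v) OR (E AND NOT v) = E):
= ((x5 OR x1) XOR x2)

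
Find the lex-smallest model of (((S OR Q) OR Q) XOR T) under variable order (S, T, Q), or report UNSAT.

S=0, T=0, Q=1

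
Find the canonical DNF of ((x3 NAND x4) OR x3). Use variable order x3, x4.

(NOT x3 AND NOT x4) OR (NOT x3 AND x4) OR (x3 AND NOT x4) OR (x3 AND x4)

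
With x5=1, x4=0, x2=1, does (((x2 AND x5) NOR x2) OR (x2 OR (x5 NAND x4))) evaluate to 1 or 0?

Substituting: (((1 AND 1) NOR 1) OR (1 OR (1 NAND 0)))
= 1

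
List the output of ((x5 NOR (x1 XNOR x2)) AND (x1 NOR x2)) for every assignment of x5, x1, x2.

x5 | x1 | x2 | Output
---------------------
0 | 0 | 0 | 0
0 | 0 | 1 | 0
0 | 1 | 0 | 0
0 | 1 | 1 | 0
1 | 0 | 0 | 0
1 | 0 | 1 | 0
1 | 1 | 0 | 0
1 | 1 | 1 | 0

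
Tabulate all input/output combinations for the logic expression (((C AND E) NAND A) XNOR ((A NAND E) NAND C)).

E | C | A | Output
------------------
0 | 0 | 0 | 1
0 | 0 | 1 | 1
0 | 1 | 0 | 0
0 | 1 | 1 | 0
1 | 0 | 0 | 1
1 | 0 | 1 | 1
1 | 1 | 0 | 0
1 | 1 | 1 | 0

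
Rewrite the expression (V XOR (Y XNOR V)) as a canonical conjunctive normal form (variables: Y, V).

(NOT Y OR V) AND (NOT Y OR NOT V)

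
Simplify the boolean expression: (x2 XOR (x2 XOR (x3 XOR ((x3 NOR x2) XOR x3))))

By XOR self-cancellation ((E XOR v) XOR v = E) then XOR self-cancellation ((E XOR v) XOR v = E):
= (x3 NOR x2)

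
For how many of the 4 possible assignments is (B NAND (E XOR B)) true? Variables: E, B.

Satisfying assignments: (0,0), (1,0), (1,1)
Count: 3 out of 4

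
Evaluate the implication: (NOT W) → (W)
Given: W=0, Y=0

Antecedent (NOT W) = 1; consequent (W) = 0.
1 → 0 = 0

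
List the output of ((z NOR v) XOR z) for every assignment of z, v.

z | v | Output
--------------
0 | 0 | 1
0 | 1 | 0
1 | 0 | 1
1 | 1 | 1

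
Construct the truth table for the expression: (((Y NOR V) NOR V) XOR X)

X | V | Y | Output
------------------
0 | 0 | 0 | 0
0 | 0 | 1 | 1
0 | 1 | 0 | 0
0 | 1 | 1 | 0
1 | 0 | 0 | 1
1 | 0 | 1 | 0
1 | 1 | 0 | 1
1 | 1 | 1 | 1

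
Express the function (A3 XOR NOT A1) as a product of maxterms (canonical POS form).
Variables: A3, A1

ΠM(1, 2) = (A3 OR NOT A1) AND (NOT A3 OR A1)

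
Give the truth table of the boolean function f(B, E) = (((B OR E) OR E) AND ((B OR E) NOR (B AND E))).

B | E | Output
--------------
0 | 0 | 0
0 | 1 | 0
1 | 0 | 0
1 | 1 | 0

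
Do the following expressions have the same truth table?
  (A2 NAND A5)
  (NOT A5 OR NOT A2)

Yes, they are equivalent — the two output columns agree on all 4 assignments:
A5 | A2 | Expression 1 | Expression 2
-------------------------------------
0 | 0 | 1 | 1
0 | 1 | 1 | 1
1 | 0 | 1 | 1
1 | 1 | 0 | 0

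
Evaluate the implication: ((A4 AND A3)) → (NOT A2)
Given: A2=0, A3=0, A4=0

Antecedent ((A4 AND A3)) = 0; consequent (NOT A2) = 1.
0 → 1 = 1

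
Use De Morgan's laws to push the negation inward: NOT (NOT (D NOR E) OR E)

(D NOR E) AND NOT E
De Morgan's: NOT(OR of terms) = AND of negations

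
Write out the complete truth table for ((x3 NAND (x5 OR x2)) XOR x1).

x2 | x1 | x5 | x3 | Output
--------------------------
0 | 0 | 0 | 0 | 1
0 | 0 | 0 | 1 | 1
0 | 0 | 1 | 0 | 1
0 | 0 | 1 | 1 | 0
0 | 1 | 0 | 0 | 0
0 | 1 | 0 | 1 | 0
0 | 1 | 1 | 0 | 0
0 | 1 | 1 | 1 | 1
1 | 0 | 0 | 0 | 1
1 | 0 | 0 | 1 | 0
1 | 0 | 1 | 0 | 1
1 | 0 | 1 | 1 | 0
1 | 1 | 0 | 0 | 0
1 | 1 | 0 | 1 | 1
1 | 1 | 1 | 0 | 0
1 | 1 | 1 | 1 | 1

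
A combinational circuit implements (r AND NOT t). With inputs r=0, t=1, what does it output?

Substituting: (0 AND NOT 1)
= 0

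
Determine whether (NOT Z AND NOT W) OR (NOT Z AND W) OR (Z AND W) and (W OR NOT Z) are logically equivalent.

Yes, they are equivalent — the two output columns agree on all 4 assignments:
Z | W | Expression 1 | Expression 2
-----------------------------------
0 | 0 | 1 | 1
0 | 1 | 1 | 1
1 | 0 | 0 | 0
1 | 1 | 1 | 1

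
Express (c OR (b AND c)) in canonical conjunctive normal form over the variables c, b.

(c OR b) AND (c OR NOT b)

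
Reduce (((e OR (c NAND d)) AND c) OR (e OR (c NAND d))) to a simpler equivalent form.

By absorption (E OR (E AND v) = E):
= (e OR (c NAND d))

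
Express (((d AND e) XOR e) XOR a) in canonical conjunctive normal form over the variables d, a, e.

(d OR a OR e) AND (d OR NOT a OR NOT e) AND (NOT d OR a OR e) AND (NOT d OR a OR NOT e)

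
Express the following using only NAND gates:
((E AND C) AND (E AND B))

((((E NAND C) NAND (E NAND C)) NAND ((E NAND B) NAND (E NAND B))) NAND (((E NAND C) NAND (E NAND C)) NAND ((E NAND B) NAND (E NAND B))))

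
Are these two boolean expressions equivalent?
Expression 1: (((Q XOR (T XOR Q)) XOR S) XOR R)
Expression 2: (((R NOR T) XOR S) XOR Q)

No. Counterexample: with S=0, R=0, T=0, Q=0, Expression 1 = 0 but Expression 2 = 1.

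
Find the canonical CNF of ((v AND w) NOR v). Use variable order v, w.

(NOT v OR w) AND (NOT v OR NOT w)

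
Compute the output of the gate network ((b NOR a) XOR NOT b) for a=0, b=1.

Substituting: ((1 NOR 0) XOR NOT 1)
= 0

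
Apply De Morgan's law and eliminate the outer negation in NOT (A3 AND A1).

NOT A3 OR NOT A1
De Morgan's: NOT(AND of terms) = OR of negations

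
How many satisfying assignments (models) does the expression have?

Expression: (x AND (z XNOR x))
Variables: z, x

Satisfying assignments: (1,1)
Count: 1 out of 4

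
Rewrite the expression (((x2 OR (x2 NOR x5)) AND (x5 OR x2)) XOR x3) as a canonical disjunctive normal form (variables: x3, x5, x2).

(NOT x3 AND NOT x5 AND x2) OR (NOT x3 AND x5 AND x2) OR (x3 AND NOT x5 AND NOT x2) OR (x3 AND x5 AND NOT x2)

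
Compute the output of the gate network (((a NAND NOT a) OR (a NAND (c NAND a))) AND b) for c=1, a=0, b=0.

Substituting: (((0 NAND NOT 0) OR (0 NAND (1 NAND 0))) AND 0)
= 0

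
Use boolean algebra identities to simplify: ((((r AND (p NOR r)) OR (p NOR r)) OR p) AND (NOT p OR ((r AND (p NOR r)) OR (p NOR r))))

By distribution ((E OR v) AND (E OR NOT v) = E) then absorption (E OR (E AND v) = E):
= (p NOR r)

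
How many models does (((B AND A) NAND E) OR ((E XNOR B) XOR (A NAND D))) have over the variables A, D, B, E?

Satisfying assignments: (0,0,0,0), (0,0,0,1), (0,0,1,0), (0,0,1,1), (0,1,0,0), (0,1,0,1), (0,1,1,0), (0,1,1,1), (1,0,0,0), (1,0,0,1), (1,0,1,0), (1,1,0,0), (1,1,0,1), (1,1,1,0), (1,1,1,1)
Count: 15 out of 16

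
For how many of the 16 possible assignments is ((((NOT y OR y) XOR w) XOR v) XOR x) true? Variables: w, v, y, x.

Satisfying assignments: (0,0,0,0), (0,0,1,0), (0,1,0,1), (0,1,1,1), (1,0,0,1), (1,0,1,1), (1,1,0,0), (1,1,1,0)
Count: 8 out of 16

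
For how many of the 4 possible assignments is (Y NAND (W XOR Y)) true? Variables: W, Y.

Satisfying assignments: (0,0), (1,0), (1,1)
Count: 3 out of 4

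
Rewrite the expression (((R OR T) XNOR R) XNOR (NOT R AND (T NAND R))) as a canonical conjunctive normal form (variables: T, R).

(T OR NOT R) AND (NOT T OR R) AND (NOT T OR NOT R)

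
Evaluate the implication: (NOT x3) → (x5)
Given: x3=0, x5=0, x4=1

Antecedent (NOT x3) = 1; consequent (x5) = 0.
1 → 0 = 0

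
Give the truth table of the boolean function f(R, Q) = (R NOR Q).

R | Q | Output
--------------
0 | 0 | 1
0 | 1 | 0
1 | 0 | 0
1 | 1 | 0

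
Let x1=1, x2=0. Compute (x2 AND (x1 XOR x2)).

Substituting: (0 AND (1 XOR 0))
= 0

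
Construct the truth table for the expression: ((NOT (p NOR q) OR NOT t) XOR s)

q | p | t | s | Output
----------------------
0 | 0 | 0 | 0 | 1
0 | 0 | 0 | 1 | 0
0 | 0 | 1 | 0 | 0
0 | 0 | 1 | 1 | 1
0 | 1 | 0 | 0 | 1
0 | 1 | 0 | 1 | 0
0 | 1 | 1 | 0 | 1
0 | 1 | 1 | 1 | 0
1 | 0 | 0 | 0 | 1
1 | 0 | 0 | 1 | 0
1 | 0 | 1 | 0 | 1
1 | 0 | 1 | 1 | 0
1 | 1 | 0 | 0 | 1
1 | 1 | 0 | 1 | 0
1 | 1 | 1 | 0 | 1
1 | 1 | 1 | 1 | 0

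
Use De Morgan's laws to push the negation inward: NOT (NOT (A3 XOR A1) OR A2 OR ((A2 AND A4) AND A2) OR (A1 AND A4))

(A3 XOR A1) AND NOT A2 AND NOT ((A2 AND A4) AND A2) AND NOT (A1 AND A4)
De Morgan's: NOT(OR of terms) = AND of negations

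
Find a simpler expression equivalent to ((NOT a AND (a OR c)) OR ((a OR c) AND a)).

By distribution ((E AND v) OR (E AND NOT v) = E):
= (a OR c)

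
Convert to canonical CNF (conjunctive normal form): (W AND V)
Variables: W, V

(W OR V) AND (W OR NOT V) AND (NOT W OR V)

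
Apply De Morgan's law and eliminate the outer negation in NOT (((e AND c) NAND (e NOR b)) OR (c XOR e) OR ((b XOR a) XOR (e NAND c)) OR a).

NOT ((e AND c) NAND (e NOR b)) AND NOT (c XOR e) AND NOT ((b XOR a) XOR (e NAND c)) AND NOT a
De Morgan's: NOT(OR of terms) = AND of negations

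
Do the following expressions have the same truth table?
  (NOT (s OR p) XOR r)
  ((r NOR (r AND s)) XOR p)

No. Counterexample: with r=0, p=0, s=1, Expression 1 = 0 but Expression 2 = 1.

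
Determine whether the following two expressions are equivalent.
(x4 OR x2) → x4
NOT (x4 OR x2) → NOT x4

No, Inverse is not equivalent to original (counterexample: x4=0, x2=1, x3=0)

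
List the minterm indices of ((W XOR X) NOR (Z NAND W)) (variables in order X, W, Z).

Σm(7) = (X AND W AND Z)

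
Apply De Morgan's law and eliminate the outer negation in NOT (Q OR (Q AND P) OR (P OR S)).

NOT Q AND NOT (Q AND P) AND NOT (P OR S)
De Morgan's: NOT(OR of terms) = AND of negations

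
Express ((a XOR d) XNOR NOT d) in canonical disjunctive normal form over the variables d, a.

(NOT d AND a) OR (d AND a)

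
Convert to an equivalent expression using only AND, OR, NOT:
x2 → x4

NOT x2 OR x4
(Implication elimination: A → B = NOT A OR B)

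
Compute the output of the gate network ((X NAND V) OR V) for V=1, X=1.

Substituting: ((1 NAND 1) OR 1)
= 1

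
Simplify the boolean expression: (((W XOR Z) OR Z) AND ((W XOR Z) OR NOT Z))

By distribution ((E OR v) AND (E OR NOT v) = E):
= (W XOR Z)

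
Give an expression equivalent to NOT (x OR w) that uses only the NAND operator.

(((x NAND x) NAND (w NAND w)) NAND ((x NAND x) NAND (w NAND w)))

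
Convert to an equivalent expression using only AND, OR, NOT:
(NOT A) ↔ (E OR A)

((NOT A) AND (E OR A)) OR (A AND NOT (E OR A))
(Biconditional = both true or both false)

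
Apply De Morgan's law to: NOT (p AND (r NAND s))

NOT p OR NOT (r NAND s)
De Morgan's: NOT(AND of terms) = OR of negations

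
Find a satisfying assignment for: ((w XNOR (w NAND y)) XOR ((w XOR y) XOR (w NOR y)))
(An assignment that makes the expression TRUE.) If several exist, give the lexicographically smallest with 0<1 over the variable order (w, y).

w=0, y=0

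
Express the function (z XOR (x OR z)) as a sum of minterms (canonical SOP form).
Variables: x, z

Σm(2) = (x AND NOT z)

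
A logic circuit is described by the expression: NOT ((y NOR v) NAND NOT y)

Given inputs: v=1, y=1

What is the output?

Substituting: NOT ((1 NOR 1) NAND NOT 1)
= 0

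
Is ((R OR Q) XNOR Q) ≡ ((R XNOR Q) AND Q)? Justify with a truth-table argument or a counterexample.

No. Counterexample: with R=0, Q=0, Expression 1 = 1 but Expression 2 = 0.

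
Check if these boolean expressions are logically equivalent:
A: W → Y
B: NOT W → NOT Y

No, Inverse is not equivalent to original (counterexample: W=0, Y=1)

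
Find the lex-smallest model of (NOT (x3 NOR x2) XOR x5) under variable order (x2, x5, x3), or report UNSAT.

x2=0, x5=0, x3=1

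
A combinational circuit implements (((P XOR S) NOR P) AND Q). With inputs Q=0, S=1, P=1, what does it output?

Substituting: (((1 XOR 1) NOR 1) AND 0)
= 0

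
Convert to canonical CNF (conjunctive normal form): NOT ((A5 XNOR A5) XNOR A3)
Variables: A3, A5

(NOT A3 OR A5) AND (NOT A3 OR NOT A5)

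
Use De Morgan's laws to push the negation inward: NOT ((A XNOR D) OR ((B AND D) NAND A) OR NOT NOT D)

NOT (A XNOR D) AND NOT ((B AND D) NAND A) AND NOT D
De Morgan's: NOT(OR of terms) = AND of negations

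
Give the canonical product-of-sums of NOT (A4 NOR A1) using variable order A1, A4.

ΠM(0) = (A1 OR A4)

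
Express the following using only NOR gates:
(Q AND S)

((Q NOR Q) NOR (S NOR S))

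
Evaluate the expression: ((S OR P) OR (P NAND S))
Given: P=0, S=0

Substituting: ((0 OR 0) OR (0 NAND 0))
= 1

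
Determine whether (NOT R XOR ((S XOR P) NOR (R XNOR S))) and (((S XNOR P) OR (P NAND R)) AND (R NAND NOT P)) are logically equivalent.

No. Counterexample: with P=0, S=0, R=1, Expression 1 = 1 but Expression 2 = 0.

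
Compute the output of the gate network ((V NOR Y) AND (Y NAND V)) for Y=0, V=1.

Substituting: ((1 NOR 0) AND (0 NAND 1))
= 0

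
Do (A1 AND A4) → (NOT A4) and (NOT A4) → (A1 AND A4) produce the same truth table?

No, Converse is not equivalent to original (counterexample: A4=0, A1=0, A5=0)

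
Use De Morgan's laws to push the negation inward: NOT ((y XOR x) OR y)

NOT (y XOR x) AND NOT y
De Morgan's: NOT(OR of terms) = AND of negations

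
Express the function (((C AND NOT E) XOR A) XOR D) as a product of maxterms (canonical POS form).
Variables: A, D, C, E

ΠM(0, 1, 3, 6, 10, 12, 13, 15) = (A OR D OR C OR E) AND (A OR D OR C OR NOT E) AND (A OR D OR NOT C OR NOT E) AND (A OR NOT D OR NOT C OR E) AND (NOT A OR D OR NOT C OR E) AND (NOT A OR NOT D OR C OR E) AND (NOT A OR NOT D OR C OR NOT E) AND (NOT A OR NOT D OR NOT C OR NOT E)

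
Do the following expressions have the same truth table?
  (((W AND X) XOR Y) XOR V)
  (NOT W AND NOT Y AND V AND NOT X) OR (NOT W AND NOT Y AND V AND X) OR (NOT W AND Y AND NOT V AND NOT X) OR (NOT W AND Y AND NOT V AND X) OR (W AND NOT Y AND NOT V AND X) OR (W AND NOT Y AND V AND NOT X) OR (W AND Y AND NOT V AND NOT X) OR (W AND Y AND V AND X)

Yes, they are equivalent — the two output columns agree on all 16 assignments:
W | Y | V | X | Expression 1 | Expression 2
-------------------------------------------
0 | 0 | 0 | 0 | 0 | 0
0 | 0 | 0 | 1 | 0 | 0
0 | 0 | 1 | 0 | 1 | 1
0 | 0 | 1 | 1 | 1 | 1
0 | 1 | 0 | 0 | 1 | 1
0 | 1 | 0 | 1 | 1 | 1
0 | 1 | 1 | 0 | 0 | 0
0 | 1 | 1 | 1 | 0 | 0
1 | 0 | 0 | 0 | 0 | 0
1 | 0 | 0 | 1 | 1 | 1
1 | 0 | 1 | 0 | 1 | 1
1 | 0 | 1 | 1 | 0 | 0
1 | 1 | 0 | 0 | 1 | 1
1 | 1 | 0 | 1 | 0 | 0
1 | 1 | 1 | 0 | 0 | 0
1 | 1 | 1 | 1 | 1 | 1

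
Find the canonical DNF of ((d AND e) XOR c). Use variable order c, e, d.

(NOT c AND e AND d) OR (c AND NOT e AND NOT d) OR (c AND NOT e AND d) OR (c AND e AND NOT d)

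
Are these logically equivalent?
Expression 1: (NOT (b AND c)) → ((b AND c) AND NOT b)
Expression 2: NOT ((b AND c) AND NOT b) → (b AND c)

Yes, Contrapositive is always equivalent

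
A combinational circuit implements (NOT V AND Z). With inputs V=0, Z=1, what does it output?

Substituting: (NOT 0 AND 1)
= 1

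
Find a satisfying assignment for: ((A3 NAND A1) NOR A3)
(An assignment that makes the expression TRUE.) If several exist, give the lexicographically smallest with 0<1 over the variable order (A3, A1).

UNSATISFIABLE - no assignment makes this expression true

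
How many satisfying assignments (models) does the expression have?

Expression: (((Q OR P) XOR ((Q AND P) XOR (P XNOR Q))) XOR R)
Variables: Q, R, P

Satisfying assignments: (0,0,0), (0,0,1), (1,0,0), (1,0,1)
Count: 4 out of 8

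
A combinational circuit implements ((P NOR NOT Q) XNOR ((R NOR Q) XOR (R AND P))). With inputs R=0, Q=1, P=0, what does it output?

Substituting: ((0 NOR NOT 1) XNOR ((0 NOR 1) XOR (0 AND 0)))
= 0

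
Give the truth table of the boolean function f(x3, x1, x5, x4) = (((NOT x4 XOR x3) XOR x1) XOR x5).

x3 | x1 | x5 | x4 | Output
--------------------------
0 | 0 | 0 | 0 | 1
0 | 0 | 0 | 1 | 0
0 | 0 | 1 | 0 | 0
0 | 0 | 1 | 1 | 1
0 | 1 | 0 | 0 | 0
0 | 1 | 0 | 1 | 1
0 | 1 | 1 | 0 | 1
0 | 1 | 1 | 1 | 0
1 | 0 | 0 | 0 | 0
1 | 0 | 0 | 1 | 1
1 | 0 | 1 | 0 | 1
1 | 0 | 1 | 1 | 0
1 | 1 | 0 | 0 | 1
1 | 1 | 0 | 1 | 0
1 | 1 | 1 | 0 | 0
1 | 1 | 1 | 1 | 1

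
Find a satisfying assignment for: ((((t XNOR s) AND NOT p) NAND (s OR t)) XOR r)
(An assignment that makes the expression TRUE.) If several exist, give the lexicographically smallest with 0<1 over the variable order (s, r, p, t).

s=0, r=0, p=0, t=0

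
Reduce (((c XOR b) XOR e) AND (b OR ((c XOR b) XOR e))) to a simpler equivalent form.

By absorption (E AND (E OR v) = E):
= ((c XOR b) XOR e)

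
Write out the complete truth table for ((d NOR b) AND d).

b | d | Output
--------------
0 | 0 | 0
0 | 1 | 0
1 | 0 | 0
1 | 1 | 0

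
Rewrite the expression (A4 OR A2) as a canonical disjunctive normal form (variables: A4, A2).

(NOT A4 AND A2) OR (A4 AND NOT A2) OR (A4 AND A2)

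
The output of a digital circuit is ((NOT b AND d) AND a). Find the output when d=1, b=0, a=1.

Substituting: ((NOT 0 AND 1) AND 1)
= 1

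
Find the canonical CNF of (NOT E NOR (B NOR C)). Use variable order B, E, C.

(B OR E OR C) AND (B OR E OR NOT C) AND (B OR NOT E OR C) AND (NOT B OR E OR C) AND (NOT B OR E OR NOT C)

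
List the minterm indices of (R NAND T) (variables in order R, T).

Σm(0, 1, 2) = (NOT R AND NOT T) OR (NOT R AND T) OR (R AND NOT T)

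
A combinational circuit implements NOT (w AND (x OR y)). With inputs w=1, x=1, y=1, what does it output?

Substituting: NOT (1 AND (1 OR 1))
= 0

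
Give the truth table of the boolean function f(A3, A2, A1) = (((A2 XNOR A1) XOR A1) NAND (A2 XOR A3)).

A3 | A2 | A1 | Output
---------------------
0 | 0 | 0 | 1
0 | 0 | 1 | 1
0 | 1 | 0 | 1
0 | 1 | 1 | 1
1 | 0 | 0 | 0
1 | 0 | 1 | 0
1 | 1 | 0 | 1
1 | 1 | 1 | 1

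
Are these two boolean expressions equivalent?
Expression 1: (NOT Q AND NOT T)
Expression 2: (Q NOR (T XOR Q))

Yes, they are equivalent — the two output columns agree on all 4 assignments:
Q | T | Expression 1 | Expression 2
-----------------------------------
0 | 0 | 1 | 1
0 | 1 | 0 | 0
1 | 0 | 0 | 0
1 | 1 | 0 | 0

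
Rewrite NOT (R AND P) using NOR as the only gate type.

(((R NOR R) NOR (P NOR P)) NOR ((R NOR R) NOR (P NOR P)))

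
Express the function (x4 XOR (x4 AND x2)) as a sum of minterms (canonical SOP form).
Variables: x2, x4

Σm(1) = (NOT x2 AND x4)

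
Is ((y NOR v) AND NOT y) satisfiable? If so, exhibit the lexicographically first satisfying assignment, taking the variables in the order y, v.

y=0, v=0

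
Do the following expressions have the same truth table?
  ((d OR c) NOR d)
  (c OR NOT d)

No. Counterexample: with c=1, d=0, Expression 1 = 0 but Expression 2 = 1.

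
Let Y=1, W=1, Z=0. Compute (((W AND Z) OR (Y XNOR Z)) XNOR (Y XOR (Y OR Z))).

Substituting: (((1 AND 0) OR (1 XNOR 0)) XNOR (1 XOR (1 OR 0)))
= 1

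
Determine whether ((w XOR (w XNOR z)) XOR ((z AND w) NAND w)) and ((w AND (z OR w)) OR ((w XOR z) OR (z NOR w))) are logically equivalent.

No. Counterexample: with z=0, w=0, Expression 1 = 0 but Expression 2 = 1.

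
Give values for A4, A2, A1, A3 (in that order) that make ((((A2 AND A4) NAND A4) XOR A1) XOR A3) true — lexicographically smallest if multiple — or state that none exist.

A4=0, A2=0, A1=0, A3=0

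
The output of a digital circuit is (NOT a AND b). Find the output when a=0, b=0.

Substituting: (NOT 0 AND 0)
= 0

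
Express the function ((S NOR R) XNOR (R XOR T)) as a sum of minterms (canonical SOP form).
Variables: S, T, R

Σm(2, 3, 4, 7) = (NOT S AND T AND NOT R) OR (NOT S AND T AND R) OR (S AND NOT T AND NOT R) OR (S AND T AND R)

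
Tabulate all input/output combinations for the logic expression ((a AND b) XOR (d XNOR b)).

a | b | d | Output
------------------
0 | 0 | 0 | 1
0 | 0 | 1 | 0
0 | 1 | 0 | 0
0 | 1 | 1 | 1
1 | 0 | 0 | 1
1 | 0 | 1 | 0
1 | 1 | 0 | 1
1 | 1 | 1 | 0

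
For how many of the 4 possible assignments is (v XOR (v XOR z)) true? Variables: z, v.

Satisfying assignments: (1,0), (1,1)
Count: 2 out of 4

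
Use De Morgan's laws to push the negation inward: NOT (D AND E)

NOT D OR NOT E
De Morgan's: NOT(AND of terms) = OR of negations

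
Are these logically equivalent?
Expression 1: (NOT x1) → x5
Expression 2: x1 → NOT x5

No, Inverse is not equivalent to original (counterexample: x1=0, x5=0)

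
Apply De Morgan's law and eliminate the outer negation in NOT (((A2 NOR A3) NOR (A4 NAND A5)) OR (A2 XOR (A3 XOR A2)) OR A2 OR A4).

NOT ((A2 NOR A3) NOR (A4 NAND A5)) AND NOT (A2 XOR (A3 XOR A2)) AND NOT A2 AND NOT A4
De Morgan's: NOT(OR of terms) = AND of negations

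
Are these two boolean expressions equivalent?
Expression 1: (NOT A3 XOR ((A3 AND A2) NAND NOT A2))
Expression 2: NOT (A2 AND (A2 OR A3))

No. Counterexample: with A2=0, A3=0, Expression 1 = 0 but Expression 2 = 1.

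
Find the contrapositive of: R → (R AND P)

Contrapositive: NOT (R AND P) → NOT R
Note: A statement and its contrapositive are logically equivalent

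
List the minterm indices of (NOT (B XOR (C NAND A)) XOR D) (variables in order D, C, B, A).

Σm(2, 3, 5, 6, 8, 9, 12, 15) = (NOT D AND NOT C AND B AND NOT A) OR (NOT D AND NOT C AND B AND A) OR (NOT D AND C AND NOT B AND A) OR (NOT D AND C AND B AND NOT A) OR (D AND NOT C AND NOT B AND NOT A) OR (D AND NOT C AND NOT B AND A) OR (D AND C AND NOT B AND NOT A) OR (D AND C AND B AND A)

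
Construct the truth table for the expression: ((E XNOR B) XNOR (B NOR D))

E | D | B | Output
------------------
0 | 0 | 0 | 1
0 | 0 | 1 | 1
0 | 1 | 0 | 0
0 | 1 | 1 | 1
1 | 0 | 0 | 0
1 | 0 | 1 | 0
1 | 1 | 0 | 1
1 | 1 | 1 | 0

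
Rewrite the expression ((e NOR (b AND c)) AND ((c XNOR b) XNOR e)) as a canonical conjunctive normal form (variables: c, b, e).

(c OR b OR e) AND (c OR b OR NOT e) AND (c OR NOT b OR NOT e) AND (NOT c OR b OR NOT e) AND (NOT c OR NOT b OR e) AND (NOT c OR NOT b OR NOT e)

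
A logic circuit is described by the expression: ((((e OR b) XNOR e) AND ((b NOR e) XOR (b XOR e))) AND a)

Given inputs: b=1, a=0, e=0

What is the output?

Substituting: ((((0 OR 1) XNOR 0) AND ((1 NOR 0) XOR (1 XOR 0))) AND 0)
= 0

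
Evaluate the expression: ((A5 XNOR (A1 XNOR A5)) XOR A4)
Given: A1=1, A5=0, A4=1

Substituting: ((0 XNOR (1 XNOR 0)) XOR 1)
= 0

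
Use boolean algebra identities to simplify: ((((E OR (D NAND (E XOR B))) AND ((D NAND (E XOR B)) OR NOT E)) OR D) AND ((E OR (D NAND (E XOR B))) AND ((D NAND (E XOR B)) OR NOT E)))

By absorption (E AND (E OR v) = E) then distribution ((E OR v) AND (E OR NOT v) = E):
= (D NAND (E XOR B))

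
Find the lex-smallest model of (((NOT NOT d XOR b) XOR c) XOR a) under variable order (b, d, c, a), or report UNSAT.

b=0, d=0, c=0, a=1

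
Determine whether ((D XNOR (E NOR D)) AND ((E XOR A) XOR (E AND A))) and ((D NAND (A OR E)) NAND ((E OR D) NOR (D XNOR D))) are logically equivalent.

No. Counterexample: with D=0, A=0, E=0, Expression 1 = 0 but Expression 2 = 1.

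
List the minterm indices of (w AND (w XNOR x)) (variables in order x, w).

Σm(3) = (x AND w)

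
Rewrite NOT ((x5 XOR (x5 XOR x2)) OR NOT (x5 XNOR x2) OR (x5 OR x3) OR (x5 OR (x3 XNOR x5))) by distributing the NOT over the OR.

NOT (x5 XOR (x5 XOR x2)) AND (x5 XNOR x2) AND NOT (x5 OR x3) AND NOT (x5 OR (x3 XNOR x5))
De Morgan's: NOT(OR of terms) = AND of negations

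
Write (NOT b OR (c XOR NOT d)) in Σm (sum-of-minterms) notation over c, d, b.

Σm(0, 1, 2, 4, 6, 7) = (NOT c AND NOT d AND NOT b) OR (NOT c AND NOT d AND b) OR (NOT c AND d AND NOT b) OR (c AND NOT d AND NOT b) OR (c AND d AND NOT b) OR (c AND d AND b)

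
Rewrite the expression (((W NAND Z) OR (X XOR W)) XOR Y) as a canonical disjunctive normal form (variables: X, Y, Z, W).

(NOT X AND NOT Y AND NOT Z AND NOT W) OR (NOT X AND NOT Y AND NOT Z AND W) OR (NOT X AND NOT Y AND Z AND NOT W) OR (NOT X AND NOT Y AND Z AND W) OR (X AND NOT Y AND NOT Z AND NOT W) OR (X AND NOT Y AND NOT Z AND W) OR (X AND NOT Y AND Z AND NOT W) OR (X AND Y AND Z AND W)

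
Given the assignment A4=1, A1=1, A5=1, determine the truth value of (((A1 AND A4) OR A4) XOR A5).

Substituting: (((1 AND 1) OR 1) XOR 1)
= 0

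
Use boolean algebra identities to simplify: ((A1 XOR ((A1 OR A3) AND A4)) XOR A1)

By XOR self-cancellation ((E XOR v) XOR v = E):
= ((A1 OR A3) AND A4)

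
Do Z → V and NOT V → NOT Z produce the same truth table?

Yes, Contrapositive is always equivalent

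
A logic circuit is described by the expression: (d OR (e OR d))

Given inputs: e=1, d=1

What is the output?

Substituting: (1 OR (1 OR 1))
= 1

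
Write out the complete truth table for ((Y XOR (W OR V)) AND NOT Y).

W | V | Y | Output
------------------
0 | 0 | 0 | 0
0 | 0 | 1 | 0
0 | 1 | 0 | 1
0 | 1 | 1 | 0
1 | 0 | 0 | 1
1 | 0 | 1 | 0
1 | 1 | 0 | 1
1 | 1 | 1 | 0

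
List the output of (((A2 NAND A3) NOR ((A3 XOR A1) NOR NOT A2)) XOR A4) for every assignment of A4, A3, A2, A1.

A4 | A3 | A2 | A1 | Output
--------------------------
0 | 0 | 0 | 0 | 0
0 | 0 | 0 | 1 | 0
0 | 0 | 1 | 0 | 0
0 | 0 | 1 | 1 | 0
0 | 1 | 0 | 0 | 0
0 | 1 | 0 | 1 | 0
0 | 1 | 1 | 0 | 1
0 | 1 | 1 | 1 | 0
1 | 0 | 0 | 0 | 1
1 | 0 | 0 | 1 | 1
1 | 0 | 1 | 0 | 1
1 | 0 | 1 | 1 | 1
1 | 1 | 0 | 0 | 1
1 | 1 | 0 | 1 | 1
1 | 1 | 1 | 0 | 0
1 | 1 | 1 | 1 | 1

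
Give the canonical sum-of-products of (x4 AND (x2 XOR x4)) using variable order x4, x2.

Σm(2) = (x4 AND NOT x2)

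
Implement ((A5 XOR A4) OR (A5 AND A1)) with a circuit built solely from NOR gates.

((((((A5 NOR A4) NOR (A5 NOR A4)) NOR ((A5 NOR A4) NOR (A5 NOR A4))) NOR ((((A5 NOR A5) NOR (A4 NOR A4)) NOR ((A5 NOR A5) NOR (A4 NOR A4))) NOR (((A5 NOR A5) NOR (A4 NOR A4)) NOR ((A5 NOR A5) NOR (A4 NOR A4))))) NOR ((A5 NOR A5) NOR (A1 NOR A1))) NOR (((((A5 NOR A4) NOR (A5 NOR A4)) NOR ((A5 NOR A4) NOR (A5 NOR A4))) NOR ((((A5 NOR A5) NOR (A4 NOR A4)) NOR ((A5 NOR A5) NOR (A4 NOR A4))) NOR (((A5 NOR A5) NOR (A4 NOR A4)) NOR ((A5 NOR A5) NOR (A4 NOR A4))))) NOR ((A5 NOR A5) NOR (A1 NOR A1))))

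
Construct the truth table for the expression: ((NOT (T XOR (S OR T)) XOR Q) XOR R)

Q | T | S | R | Output
----------------------
0 | 0 | 0 | 0 | 1
0 | 0 | 0 | 1 | 0
0 | 0 | 1 | 0 | 0
0 | 0 | 1 | 1 | 1
0 | 1 | 0 | 0 | 1
0 | 1 | 0 | 1 | 0
0 | 1 | 1 | 0 | 1
0 | 1 | 1 | 1 | 0
1 | 0 | 0 | 0 | 0
1 | 0 | 0 | 1 | 1
1 | 0 | 1 | 0 | 1
1 | 0 | 1 | 1 | 0
1 | 1 | 0 | 0 | 0
1 | 1 | 0 | 1 | 1
1 | 1 | 1 | 0 | 0
1 | 1 | 1 | 1 | 1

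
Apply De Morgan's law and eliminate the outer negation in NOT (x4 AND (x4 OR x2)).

NOT x4 OR NOT (x4 OR x2)
De Morgan's: NOT(AND of terms) = OR of negations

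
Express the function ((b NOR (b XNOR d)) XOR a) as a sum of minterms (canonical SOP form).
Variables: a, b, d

Σm(1, 4, 6, 7) = (NOT a AND NOT b AND d) OR (a AND NOT b AND NOT d) OR (a AND b AND NOT d) OR (a AND b AND d)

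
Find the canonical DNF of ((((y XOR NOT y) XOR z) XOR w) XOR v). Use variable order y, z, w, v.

(NOT y AND NOT z AND NOT w AND NOT v) OR (NOT y AND NOT z AND w AND v) OR (NOT y AND z AND NOT w AND v) OR (NOT y AND z AND w AND NOT v) OR (y AND NOT z AND NOT w AND NOT v) OR (y AND NOT z AND w AND v) OR (y AND z AND NOT w AND v) OR (y AND z AND w AND NOT v)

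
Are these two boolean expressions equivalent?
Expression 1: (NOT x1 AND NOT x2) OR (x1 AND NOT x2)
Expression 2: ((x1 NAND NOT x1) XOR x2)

Yes, they are equivalent — the two output columns agree on all 4 assignments:
x1 | x2 | Expression 1 | Expression 2
-------------------------------------
0 | 0 | 1 | 1
0 | 1 | 0 | 0
1 | 0 | 1 | 1
1 | 1 | 0 | 0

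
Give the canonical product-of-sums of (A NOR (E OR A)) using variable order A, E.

ΠM(1, 2, 3) = (A OR NOT E) AND (NOT A OR E) AND (NOT A OR NOT E)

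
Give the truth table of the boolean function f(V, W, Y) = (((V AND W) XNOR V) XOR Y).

V | W | Y | Output
------------------
0 | 0 | 0 | 1
0 | 0 | 1 | 0
0 | 1 | 0 | 1
0 | 1 | 1 | 0
1 | 0 | 0 | 0
1 | 0 | 1 | 1
1 | 1 | 0 | 1
1 | 1 | 1 | 0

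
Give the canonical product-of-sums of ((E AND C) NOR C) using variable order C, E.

ΠM(2, 3) = (NOT C OR E) AND (NOT C OR NOT E)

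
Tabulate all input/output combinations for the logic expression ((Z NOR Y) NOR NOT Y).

Z | Y | Output
--------------
0 | 0 | 0
0 | 1 | 1
1 | 0 | 0
1 | 1 | 1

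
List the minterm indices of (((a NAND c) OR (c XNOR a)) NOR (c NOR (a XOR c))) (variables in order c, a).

Σm() = FALSE (no minterms)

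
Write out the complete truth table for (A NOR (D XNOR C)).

A | C | D | Output
------------------
0 | 0 | 0 | 0
0 | 0 | 1 | 1
0 | 1 | 0 | 1
0 | 1 | 1 | 0
1 | 0 | 0 | 0
1 | 0 | 1 | 0
1 | 1 | 0 | 0
1 | 1 | 1 | 0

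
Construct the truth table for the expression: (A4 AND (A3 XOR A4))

A4 | A3 | Output
----------------
0 | 0 | 0
0 | 1 | 0
1 | 0 | 1
1 | 1 | 0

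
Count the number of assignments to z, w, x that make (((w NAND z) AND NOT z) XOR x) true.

Satisfying assignments: (0,0,0), (0,1,0), (1,0,1), (1,1,1)
Count: 4 out of 8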